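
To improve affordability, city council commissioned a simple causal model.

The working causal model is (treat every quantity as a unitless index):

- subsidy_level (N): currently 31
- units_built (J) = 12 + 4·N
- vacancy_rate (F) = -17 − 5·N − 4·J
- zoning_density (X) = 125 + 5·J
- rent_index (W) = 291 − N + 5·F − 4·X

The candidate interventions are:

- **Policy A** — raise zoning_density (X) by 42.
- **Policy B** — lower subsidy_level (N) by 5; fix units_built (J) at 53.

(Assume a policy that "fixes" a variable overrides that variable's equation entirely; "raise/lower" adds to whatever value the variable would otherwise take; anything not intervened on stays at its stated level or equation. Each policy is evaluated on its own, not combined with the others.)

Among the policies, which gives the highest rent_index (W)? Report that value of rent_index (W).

Policy A (X + 42):
  N = 31
  J = 12 + 4·31 = 136
  F = -17 − 5·31 − 4·136 = -716
  X = 125 + 5·136 (+42 from intervention) = 847
  W = 291 − 31 + 5·(-716) − 4·847 = -6708
Policy B (N − 5, J := 53):
  N = 31 − 5 = 26
  J = 53
  F = -17 − 5·26 − 4·53 = -359
  X = 125 + 5·53 = 390
  W = 291 − 26 + 5·(-359) − 4·390 = -3090
Comparing — Policy A: W=-6708, Policy B: W=-3090. Highest is -3090 (Policy B).

-3090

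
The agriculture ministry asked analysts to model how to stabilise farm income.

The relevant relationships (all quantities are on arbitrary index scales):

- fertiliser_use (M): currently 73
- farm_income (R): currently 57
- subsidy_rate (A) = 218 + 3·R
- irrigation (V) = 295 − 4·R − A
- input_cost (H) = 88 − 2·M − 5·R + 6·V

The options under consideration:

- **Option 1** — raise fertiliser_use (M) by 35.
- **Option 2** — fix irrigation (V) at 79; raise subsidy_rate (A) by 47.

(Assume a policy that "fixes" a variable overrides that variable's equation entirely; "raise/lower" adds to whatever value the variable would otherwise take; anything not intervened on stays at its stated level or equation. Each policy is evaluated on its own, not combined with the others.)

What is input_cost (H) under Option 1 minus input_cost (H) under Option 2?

Option 1 (M + 35):
  M = 73 + 35 = 108
  R = 57
  A = 218 + 3·57 = 389
  V = 295 − 4·57 − 389 = -322
  H = 88 − 2·108 − 5·57 + 6·(-322) = -2345
Option 2 (V := 79, A + 47):
  M = 73
  R = 57
  A = 218 + 3·57 (+47 from intervention) = 436
  V = 79
  H = 88 − 2·73 − 5·57 + 6·79 = 131
H: -2345 − 131 = -2476

-2476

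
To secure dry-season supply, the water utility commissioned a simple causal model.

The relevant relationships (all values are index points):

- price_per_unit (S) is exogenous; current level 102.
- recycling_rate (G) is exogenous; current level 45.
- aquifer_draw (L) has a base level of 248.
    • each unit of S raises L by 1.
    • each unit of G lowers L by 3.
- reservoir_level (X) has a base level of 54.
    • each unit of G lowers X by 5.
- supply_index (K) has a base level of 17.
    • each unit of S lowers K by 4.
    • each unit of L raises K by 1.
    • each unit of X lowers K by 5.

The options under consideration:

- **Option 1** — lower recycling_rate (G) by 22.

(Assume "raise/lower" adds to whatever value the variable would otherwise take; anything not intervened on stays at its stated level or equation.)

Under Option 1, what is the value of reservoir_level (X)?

Option 1 (G − 22):
  G = 45 − 22 = 23
  X = 54 − 5·23 = -61

-61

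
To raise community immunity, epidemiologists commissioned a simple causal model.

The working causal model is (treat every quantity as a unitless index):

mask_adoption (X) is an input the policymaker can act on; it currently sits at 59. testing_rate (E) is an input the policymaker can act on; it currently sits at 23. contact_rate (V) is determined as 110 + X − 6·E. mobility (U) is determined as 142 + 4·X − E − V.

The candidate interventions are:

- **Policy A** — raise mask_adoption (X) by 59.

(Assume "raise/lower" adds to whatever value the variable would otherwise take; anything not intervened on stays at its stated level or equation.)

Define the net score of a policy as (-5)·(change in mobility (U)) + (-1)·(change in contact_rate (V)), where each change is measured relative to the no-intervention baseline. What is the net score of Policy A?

-944

Baseline:
  X = 59
  E = 23
  V = 110 + 59 − 6·23 = 31
  U = 142 + 4·59 − 23 − 31 = 324
Policy A (X + 59):
  X = 59 + 59 = 118
  E = 23
  V = 110 + 118 − 6·23 = 90
  U = 142 + 4·118 − 23 − 90 = 501
ΔU = 501 − 324 = 177; ΔV = 90 − 31 = 59
Score = (-5)·177 + (-1)·59 = -944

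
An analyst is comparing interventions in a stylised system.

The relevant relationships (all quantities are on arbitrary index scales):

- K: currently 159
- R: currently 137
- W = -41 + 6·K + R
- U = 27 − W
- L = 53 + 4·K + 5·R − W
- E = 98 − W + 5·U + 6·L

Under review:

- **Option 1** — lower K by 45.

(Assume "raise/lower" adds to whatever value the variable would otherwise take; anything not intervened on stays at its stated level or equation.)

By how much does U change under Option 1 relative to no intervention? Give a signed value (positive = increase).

Baseline:
  K = 159
  R = 137
  W = -41 + 6·159 + 137 = 1050
  U = 27 − 1050 = -1023
Option 1 (K − 45):
  K = 159 − 45 = 114
  R = 137
  W = -41 + 6·114 + 137 = 780
  U = 27 − 780 = -753
Change in U: -753 − (-1023) = 270

270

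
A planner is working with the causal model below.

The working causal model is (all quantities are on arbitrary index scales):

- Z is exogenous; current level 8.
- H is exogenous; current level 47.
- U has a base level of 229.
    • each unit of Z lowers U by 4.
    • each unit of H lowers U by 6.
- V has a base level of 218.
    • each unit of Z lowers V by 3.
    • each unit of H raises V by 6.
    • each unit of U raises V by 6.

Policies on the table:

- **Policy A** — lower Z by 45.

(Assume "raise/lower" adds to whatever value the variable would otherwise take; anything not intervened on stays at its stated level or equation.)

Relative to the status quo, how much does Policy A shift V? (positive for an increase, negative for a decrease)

Baseline:
  Z = 8
  H = 47
  U = 229 − 4·8 − 6·47 = -85
  V = 218 − 3·8 + 6·47 + 6·(-85) = -34
Policy A (Z − 45):
  Z = 8 − 45 = -37
  H = 47
  U = 229 − 4·(-37) − 6·47 = 95
  V = 218 − 3·(-37) + 6·47 + 6·95 = 1181
Change in V: 1181 − (-34) = 1215

1215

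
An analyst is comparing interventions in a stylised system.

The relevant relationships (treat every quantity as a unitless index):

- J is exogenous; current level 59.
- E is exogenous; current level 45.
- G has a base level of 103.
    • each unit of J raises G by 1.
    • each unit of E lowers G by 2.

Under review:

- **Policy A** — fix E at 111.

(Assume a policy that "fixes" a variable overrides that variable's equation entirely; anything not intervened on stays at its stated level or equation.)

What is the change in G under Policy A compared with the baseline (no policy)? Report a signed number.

-132

Baseline:
  J = 59
  E = 45
  G = 103 + 59 − 2·45 = 72
Policy A (E := 111):
  J = 59
  E = 111
  G = 103 + 59 − 2·111 = -60
Change in G: -60 − 72 = -132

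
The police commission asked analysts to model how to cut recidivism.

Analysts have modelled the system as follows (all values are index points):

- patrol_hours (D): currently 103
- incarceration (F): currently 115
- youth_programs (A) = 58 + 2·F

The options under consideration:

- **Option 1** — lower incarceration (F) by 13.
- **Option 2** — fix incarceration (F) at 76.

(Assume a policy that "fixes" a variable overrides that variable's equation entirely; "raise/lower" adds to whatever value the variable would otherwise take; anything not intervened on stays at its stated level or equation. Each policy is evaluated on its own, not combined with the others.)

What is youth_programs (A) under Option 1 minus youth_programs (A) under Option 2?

52

Option 1 (F − 13):
  F = 115 − 13 = 102
  A = 58 + 2·102 = 262
Option 2 (F := 76):
  F = 76
  A = 58 + 2·76 = 210
A: 262 − 210 = 52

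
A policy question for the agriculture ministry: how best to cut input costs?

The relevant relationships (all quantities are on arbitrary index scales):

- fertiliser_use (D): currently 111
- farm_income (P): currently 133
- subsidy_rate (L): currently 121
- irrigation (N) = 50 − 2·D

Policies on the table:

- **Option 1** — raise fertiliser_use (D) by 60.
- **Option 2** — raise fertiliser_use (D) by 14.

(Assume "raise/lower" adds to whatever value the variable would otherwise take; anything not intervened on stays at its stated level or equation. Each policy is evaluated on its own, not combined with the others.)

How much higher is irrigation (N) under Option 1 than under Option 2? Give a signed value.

Option 1 (D + 60):
  D = 111 + 60 = 171
  N = 50 − 2·171 = -292
Option 2 (D + 14):
  D = 111 + 14 = 125
  N = 50 − 2·125 = -200
N: -292 − (-200) = -92

-92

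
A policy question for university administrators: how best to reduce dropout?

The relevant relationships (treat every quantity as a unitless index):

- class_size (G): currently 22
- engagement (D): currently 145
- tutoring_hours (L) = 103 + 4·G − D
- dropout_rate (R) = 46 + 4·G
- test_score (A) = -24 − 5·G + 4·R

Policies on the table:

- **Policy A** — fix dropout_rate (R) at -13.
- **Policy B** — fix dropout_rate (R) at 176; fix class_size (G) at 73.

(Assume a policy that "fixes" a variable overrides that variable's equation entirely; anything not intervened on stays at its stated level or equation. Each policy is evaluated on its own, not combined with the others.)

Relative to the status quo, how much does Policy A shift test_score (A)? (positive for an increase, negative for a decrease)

Baseline:
  G = 22
  R = 46 + 4·22 = 134
  A = -24 − 5·22 + 4·134 = 402
Policy A (R := -13):
  G = 22
  R = -13
  A = -24 − 5·22 + 4·(-13) = -186
Change in A: -186 − 402 = -588

-588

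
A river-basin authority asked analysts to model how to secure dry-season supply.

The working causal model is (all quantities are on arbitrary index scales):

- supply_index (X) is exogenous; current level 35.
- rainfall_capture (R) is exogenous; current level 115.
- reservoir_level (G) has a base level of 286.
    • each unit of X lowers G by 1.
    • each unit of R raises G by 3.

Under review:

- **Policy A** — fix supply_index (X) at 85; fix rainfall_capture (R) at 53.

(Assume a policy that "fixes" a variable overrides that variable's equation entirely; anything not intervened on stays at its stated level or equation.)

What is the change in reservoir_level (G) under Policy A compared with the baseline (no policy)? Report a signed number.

Baseline:
  X = 35
  R = 115
  G = 286 − 35 + 3·115 = 596
Policy A (X := 85, R := 53):
  X = 85
  R = 53
  G = 286 − 85 + 3·53 = 360
Change in G: 360 − 596 = -236

-236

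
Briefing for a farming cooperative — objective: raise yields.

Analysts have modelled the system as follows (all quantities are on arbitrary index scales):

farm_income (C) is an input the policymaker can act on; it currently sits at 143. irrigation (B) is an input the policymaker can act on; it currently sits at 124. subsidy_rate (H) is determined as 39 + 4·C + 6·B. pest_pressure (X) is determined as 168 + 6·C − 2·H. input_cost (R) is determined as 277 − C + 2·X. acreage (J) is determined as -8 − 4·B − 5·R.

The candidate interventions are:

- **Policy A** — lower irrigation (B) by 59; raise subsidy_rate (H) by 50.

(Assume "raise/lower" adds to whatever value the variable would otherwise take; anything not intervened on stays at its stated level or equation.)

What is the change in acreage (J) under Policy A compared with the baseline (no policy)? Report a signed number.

Baseline:
  C = 143
  B = 124
  H = 39 + 4·143 + 6·124 = 1355
  X = 168 + 6·143 − 2·1355 = -1684
  R = 277 − 143 + 2·(-1684) = -3234
  J = -8 − 4·124 − 5·(-3234) = 15666
Policy A (B − 59, H + 50):
  C = 143
  B = 124 − 59 = 65
  H = 39 + 4·143 + 6·65 (+50 from intervention) = 1051
  X = 168 + 6·143 − 2·1051 = -1076
  R = 277 − 143 + 2·(-1076) = -2018
  J = -8 − 4·65 − 5·(-2018) = 9822
Change in J: 9822 − 15666 = -5844

-5844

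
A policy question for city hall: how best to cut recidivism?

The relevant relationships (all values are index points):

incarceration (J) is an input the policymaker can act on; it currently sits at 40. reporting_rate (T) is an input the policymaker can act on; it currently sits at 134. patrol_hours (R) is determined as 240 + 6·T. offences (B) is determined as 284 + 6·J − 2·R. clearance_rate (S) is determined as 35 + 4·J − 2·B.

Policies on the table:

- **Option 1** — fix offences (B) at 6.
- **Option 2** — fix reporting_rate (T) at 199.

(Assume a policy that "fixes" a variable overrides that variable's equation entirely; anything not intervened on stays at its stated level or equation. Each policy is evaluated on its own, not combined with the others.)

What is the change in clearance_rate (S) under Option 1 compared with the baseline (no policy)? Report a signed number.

-3140

Baseline:
  J = 40
  T = 134
  R = 240 + 6·134 = 1044
  B = 284 + 6·40 − 2·1044 = -1564
  S = 35 + 4·40 − 2·(-1564) = 3323
Option 1 (B := 6):
  J = 40
  T = 134
  R = 240 + 6·134 = 1044
  B = 6
  S = 35 + 4·40 − 2·6 = 183
Change in S: 183 − 3323 = -3140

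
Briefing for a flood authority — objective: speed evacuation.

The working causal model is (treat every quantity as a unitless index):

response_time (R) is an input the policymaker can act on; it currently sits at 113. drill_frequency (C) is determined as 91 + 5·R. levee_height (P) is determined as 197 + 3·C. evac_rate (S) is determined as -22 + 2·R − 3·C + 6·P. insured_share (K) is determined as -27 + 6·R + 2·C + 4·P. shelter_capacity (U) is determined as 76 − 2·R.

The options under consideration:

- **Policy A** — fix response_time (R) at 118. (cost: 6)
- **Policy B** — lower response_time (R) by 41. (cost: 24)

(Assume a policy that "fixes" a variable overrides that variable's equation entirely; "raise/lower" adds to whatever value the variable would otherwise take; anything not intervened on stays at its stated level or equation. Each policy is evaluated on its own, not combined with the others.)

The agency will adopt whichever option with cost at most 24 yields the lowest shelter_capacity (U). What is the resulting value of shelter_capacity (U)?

Policy A (R := 118):
  R = 118
  U = 76 − 2·118 = -160
Policy B (R − 41):
  R = 113 − 41 = 72
  U = 76 − 2·72 = -68
Comparing — Policy A: U=-160, Policy B: U=-68. Lowest is -160 (Policy A).

-160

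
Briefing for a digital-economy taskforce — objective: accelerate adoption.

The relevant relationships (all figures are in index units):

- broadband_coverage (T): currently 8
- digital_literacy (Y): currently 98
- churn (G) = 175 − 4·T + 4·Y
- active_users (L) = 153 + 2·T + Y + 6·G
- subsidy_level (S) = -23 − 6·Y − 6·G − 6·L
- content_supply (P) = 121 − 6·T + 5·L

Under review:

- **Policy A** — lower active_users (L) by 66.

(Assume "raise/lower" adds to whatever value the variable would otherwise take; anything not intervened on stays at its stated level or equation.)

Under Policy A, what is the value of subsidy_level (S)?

-24287

Policy A (L − 66):
  T = 8
  Y = 98
  G = 175 − 4·8 + 4·98 = 535
  L = 153 + 2·8 + 98 + 6·535 (−66 from intervention) = 3411
  S = -23 − 6·98 − 6·535 − 6·3411 = -24287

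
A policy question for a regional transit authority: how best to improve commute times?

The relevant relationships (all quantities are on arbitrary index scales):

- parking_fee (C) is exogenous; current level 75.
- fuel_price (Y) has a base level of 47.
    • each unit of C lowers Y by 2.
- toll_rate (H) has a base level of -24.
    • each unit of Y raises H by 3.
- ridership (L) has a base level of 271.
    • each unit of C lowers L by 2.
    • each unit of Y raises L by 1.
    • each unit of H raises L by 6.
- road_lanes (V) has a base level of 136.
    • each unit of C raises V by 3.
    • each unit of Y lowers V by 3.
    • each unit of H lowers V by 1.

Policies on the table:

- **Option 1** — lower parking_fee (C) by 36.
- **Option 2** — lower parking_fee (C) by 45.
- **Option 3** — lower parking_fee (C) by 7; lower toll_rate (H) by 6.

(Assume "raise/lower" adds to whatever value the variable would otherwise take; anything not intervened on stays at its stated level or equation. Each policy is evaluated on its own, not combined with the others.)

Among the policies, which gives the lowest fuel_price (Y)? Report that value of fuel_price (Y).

-89

Option 1 (C − 36):
  C = 75 − 36 = 39
  Y = 47 − 2·39 = -31
Option 2 (C − 45):
  C = 75 − 45 = 30
  Y = 47 − 2·30 = -13
Option 3 (C − 7, H − 6):
  C = 75 − 7 = 68
  Y = 47 − 2·68 = -89
Comparing — Option 1: Y=-31, Option 2: Y=-13, Option 3: Y=-89. Lowest is -89 (Option 3).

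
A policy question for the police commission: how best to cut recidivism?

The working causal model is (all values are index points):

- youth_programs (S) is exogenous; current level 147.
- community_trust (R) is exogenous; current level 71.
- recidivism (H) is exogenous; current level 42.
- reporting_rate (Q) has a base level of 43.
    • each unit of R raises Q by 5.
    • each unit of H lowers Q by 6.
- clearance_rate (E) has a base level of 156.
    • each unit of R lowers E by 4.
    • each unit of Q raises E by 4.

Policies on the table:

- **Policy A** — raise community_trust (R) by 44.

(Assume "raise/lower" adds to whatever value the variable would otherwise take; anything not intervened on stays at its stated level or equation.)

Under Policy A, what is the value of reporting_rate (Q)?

Policy A (R + 44):
  R = 71 + 44 = 115
  H = 42
  Q = 43 + 5·115 − 6·42 = 366

366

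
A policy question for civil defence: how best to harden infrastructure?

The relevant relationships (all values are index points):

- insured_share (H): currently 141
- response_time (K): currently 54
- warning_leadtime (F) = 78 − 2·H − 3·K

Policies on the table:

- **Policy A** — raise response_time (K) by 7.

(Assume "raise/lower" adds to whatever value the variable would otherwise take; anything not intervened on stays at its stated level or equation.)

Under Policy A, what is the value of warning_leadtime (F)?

Policy A (K + 7):
  H = 141
  K = 54 + 7 = 61
  F = 78 − 2·141 − 3·61 = -387

-387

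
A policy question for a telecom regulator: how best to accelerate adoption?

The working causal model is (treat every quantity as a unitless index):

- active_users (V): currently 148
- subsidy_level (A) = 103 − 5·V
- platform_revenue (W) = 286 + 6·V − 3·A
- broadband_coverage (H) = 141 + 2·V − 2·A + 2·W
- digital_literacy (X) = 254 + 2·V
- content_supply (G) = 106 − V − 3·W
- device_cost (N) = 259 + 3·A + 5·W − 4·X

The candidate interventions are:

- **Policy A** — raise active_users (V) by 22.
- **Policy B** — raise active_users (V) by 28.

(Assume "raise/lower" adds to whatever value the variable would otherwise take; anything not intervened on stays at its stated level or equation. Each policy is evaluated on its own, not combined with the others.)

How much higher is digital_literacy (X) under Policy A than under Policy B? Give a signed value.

Policy A (V + 22):
  V = 148 + 22 = 170
  X = 254 + 2·170 = 594
Policy B (V + 28):
  V = 148 + 28 = 176
  X = 254 + 2·176 = 606
X: 594 − 606 = -12

-12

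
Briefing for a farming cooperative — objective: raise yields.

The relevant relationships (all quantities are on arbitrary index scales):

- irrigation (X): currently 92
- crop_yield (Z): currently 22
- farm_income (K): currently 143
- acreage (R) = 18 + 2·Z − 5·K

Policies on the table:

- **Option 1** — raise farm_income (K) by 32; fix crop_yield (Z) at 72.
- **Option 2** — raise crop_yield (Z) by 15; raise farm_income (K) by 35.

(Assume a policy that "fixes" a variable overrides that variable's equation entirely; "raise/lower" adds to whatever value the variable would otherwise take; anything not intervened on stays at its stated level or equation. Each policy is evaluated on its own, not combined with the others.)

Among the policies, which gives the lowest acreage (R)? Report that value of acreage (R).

-798

Option 1 (K + 32, Z := 72):
  Z = 72
  K = 143 + 32 = 175
  R = 18 + 2·72 − 5·175 = -713
Option 2 (Z + 15, K + 35):
  Z = 22 + 15 = 37
  K = 143 + 35 = 178
  R = 18 + 2·37 − 5·178 = -798
Comparing — Option 1: R=-713, Option 2: R=-798. Lowest is -798 (Option 2).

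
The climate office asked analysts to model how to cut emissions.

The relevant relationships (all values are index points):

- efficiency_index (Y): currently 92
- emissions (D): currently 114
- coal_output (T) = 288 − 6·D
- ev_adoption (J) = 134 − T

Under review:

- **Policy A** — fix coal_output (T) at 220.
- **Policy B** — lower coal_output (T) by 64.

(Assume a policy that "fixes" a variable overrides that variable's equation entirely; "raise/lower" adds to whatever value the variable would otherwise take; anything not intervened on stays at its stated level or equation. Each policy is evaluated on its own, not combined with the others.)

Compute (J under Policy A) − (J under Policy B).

Policy A (T := 220):
  D = 114
  T = 220
  J = 134 − 220 = -86
Policy B (T − 64):
  D = 114
  T = 288 − 6·114 (−64 from intervention) = -460
  J = 134 − (-460) = 594
J: -86 − 594 = -680

-680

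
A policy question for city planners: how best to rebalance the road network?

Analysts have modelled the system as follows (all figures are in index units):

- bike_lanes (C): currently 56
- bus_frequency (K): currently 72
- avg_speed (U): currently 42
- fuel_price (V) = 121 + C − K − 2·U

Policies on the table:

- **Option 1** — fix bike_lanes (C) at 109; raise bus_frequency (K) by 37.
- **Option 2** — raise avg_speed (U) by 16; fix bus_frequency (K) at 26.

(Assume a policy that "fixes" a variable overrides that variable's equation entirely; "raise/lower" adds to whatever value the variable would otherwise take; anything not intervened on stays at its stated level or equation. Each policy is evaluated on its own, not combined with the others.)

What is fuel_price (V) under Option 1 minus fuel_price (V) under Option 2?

2

Option 1 (C := 109, K + 37):
  C = 109
  K = 72 + 37 = 109
  U = 42
  V = 121 + 109 − 109 − 2·42 = 37
Option 2 (U + 16, K := 26):
  C = 56
  K = 26
  U = 42 + 16 = 58
  V = 121 + 56 − 26 − 2·58 = 35
V: 37 − 35 = 2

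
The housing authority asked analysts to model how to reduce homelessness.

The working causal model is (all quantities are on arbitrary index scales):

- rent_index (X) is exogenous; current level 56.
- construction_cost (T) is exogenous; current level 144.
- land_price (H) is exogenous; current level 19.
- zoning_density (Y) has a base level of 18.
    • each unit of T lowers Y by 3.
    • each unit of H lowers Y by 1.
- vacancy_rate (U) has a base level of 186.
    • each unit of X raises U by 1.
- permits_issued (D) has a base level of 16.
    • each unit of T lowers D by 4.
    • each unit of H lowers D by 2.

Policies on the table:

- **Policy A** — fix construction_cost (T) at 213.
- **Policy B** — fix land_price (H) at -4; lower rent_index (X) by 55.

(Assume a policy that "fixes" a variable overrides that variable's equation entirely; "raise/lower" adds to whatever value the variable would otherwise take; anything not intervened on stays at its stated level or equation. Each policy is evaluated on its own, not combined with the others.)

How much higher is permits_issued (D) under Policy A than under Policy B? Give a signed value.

-322

Policy A (T := 213):
  T = 213
  H = 19
  D = 16 − 4·213 − 2·19 = -874
Policy B (H := -4, X − 55):
  T = 144
  H = -4
  D = 16 − 4·144 − 2·(-4) = -552
D: -874 − (-552) = -322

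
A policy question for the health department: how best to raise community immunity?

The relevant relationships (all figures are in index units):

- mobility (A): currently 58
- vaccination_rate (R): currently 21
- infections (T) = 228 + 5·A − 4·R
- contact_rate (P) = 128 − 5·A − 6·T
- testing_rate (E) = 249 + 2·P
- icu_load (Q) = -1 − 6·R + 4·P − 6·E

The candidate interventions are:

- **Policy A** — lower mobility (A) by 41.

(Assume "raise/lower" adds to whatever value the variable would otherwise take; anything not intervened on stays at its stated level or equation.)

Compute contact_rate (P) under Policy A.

-1331

Policy A (A − 41):
  A = 58 − 41 = 17
  R = 21
  T = 228 + 5·17 − 4·21 = 229
  P = 128 − 5·17 − 6·229 = -1331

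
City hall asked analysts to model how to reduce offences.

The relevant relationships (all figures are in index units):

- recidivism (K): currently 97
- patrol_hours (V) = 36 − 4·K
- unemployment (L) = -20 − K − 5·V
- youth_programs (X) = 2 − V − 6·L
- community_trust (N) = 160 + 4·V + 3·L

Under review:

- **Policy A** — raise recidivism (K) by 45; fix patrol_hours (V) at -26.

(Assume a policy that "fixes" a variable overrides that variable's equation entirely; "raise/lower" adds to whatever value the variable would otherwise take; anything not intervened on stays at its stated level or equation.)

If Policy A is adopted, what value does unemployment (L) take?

Policy A (K + 45, V := -26):
  K = 97 + 45 = 142
  V = -26
  L = -20 − 142 − 5·(-26) = -32

-32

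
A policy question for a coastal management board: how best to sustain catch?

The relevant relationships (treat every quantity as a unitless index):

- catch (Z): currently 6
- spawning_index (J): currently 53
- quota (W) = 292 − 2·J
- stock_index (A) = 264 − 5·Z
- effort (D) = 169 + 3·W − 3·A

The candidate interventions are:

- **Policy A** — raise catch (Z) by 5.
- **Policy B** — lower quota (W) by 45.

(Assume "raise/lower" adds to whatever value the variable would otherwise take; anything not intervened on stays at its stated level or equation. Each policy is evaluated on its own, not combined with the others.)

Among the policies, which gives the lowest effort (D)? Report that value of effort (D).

Policy A (Z + 5):
  Z = 6 + 5 = 11
  J = 53
  W = 292 − 2·53 = 186
  A = 264 − 5·11 = 209
  D = 169 + 3·186 − 3·209 = 100
Policy B (W − 45):
  Z = 6
  J = 53
  W = 292 − 2·53 (−45 from intervention) = 141
  A = 264 − 5·6 = 234
  D = 169 + 3·141 − 3·234 = -110
Comparing — Policy A: D=100, Policy B: D=-110. Lowest is -110 (Policy B).

-110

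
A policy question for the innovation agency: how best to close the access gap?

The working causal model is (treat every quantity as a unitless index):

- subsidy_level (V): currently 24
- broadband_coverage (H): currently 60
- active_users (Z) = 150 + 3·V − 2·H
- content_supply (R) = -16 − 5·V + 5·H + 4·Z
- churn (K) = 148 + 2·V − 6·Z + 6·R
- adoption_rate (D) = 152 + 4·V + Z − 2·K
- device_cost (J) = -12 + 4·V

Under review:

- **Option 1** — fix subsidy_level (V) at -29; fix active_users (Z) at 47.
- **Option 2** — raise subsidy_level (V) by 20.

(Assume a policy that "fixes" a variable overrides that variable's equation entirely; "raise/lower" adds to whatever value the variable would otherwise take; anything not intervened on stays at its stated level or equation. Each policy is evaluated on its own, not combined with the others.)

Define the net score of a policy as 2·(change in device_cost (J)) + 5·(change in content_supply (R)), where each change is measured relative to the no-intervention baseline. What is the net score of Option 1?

Baseline:
  V = 24
  H = 60
  Z = 150 + 3·24 − 2·60 = 102
  R = -16 − 5·24 + 5·60 + 4·102 = 572
  J = -12 + 4·24 = 84
Option 1 (V := -29, Z := 47):
  V = -29
  H = 60
  Z = 47
  R = -16 − 5·(-29) + 5·60 + 4·47 = 617
  J = -12 + 4·(-29) = -128
ΔJ = -128 − 84 = -212; ΔR = 617 − 572 = 45
Score = 2·(-212) + 5·45 = -199

-199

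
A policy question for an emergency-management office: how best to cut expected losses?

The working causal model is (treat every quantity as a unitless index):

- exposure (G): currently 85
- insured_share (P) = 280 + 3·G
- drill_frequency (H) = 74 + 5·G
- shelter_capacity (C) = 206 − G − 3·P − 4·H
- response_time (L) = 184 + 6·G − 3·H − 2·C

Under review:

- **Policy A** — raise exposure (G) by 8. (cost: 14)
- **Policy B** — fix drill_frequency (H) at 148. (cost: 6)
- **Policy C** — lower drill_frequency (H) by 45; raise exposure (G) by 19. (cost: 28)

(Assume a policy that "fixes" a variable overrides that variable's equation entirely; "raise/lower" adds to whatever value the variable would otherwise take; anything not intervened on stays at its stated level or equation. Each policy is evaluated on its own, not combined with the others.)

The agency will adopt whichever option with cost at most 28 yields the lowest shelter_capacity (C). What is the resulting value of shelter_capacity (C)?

-3870

Policy A (G + 8):
  G = 85 + 8 = 93
  P = 280 + 3·93 = 559
  H = 74 + 5·93 = 539
  C = 206 − 93 − 3·559 − 4·539 = -3720
Policy B (H := 148):
  G = 85
  P = 280 + 3·85 = 535
  H = 148
  C = 206 − 85 − 3·535 − 4·148 = -2076
Policy C (H − 45, G + 19):
  G = 85 + 19 = 104
  P = 280 + 3·104 = 592
  H = 74 + 5·104 (−45 from intervention) = 549
  C = 206 − 104 − 3·592 − 4·549 = -3870
Comparing — Policy A: C=-3720, Policy B: C=-2076, Policy C: C=-3870. Lowest is -3870 (Policy C).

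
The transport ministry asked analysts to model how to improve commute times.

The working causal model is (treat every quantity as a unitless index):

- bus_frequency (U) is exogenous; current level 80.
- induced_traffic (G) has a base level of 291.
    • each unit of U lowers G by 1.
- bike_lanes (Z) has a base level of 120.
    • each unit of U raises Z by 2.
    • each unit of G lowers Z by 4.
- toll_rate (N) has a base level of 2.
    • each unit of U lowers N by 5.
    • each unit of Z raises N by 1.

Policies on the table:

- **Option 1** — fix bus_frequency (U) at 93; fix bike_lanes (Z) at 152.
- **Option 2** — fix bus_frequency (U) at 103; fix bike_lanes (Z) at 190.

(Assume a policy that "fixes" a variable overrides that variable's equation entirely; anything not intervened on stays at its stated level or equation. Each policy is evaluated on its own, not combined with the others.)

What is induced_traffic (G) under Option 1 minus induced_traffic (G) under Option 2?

10

Option 1 (U := 93, Z := 152):
  U = 93
  G = 291 − 93 = 198
Option 2 (U := 103, Z := 190):
  U = 103
  G = 291 − 103 = 188
G: 198 − 188 = 10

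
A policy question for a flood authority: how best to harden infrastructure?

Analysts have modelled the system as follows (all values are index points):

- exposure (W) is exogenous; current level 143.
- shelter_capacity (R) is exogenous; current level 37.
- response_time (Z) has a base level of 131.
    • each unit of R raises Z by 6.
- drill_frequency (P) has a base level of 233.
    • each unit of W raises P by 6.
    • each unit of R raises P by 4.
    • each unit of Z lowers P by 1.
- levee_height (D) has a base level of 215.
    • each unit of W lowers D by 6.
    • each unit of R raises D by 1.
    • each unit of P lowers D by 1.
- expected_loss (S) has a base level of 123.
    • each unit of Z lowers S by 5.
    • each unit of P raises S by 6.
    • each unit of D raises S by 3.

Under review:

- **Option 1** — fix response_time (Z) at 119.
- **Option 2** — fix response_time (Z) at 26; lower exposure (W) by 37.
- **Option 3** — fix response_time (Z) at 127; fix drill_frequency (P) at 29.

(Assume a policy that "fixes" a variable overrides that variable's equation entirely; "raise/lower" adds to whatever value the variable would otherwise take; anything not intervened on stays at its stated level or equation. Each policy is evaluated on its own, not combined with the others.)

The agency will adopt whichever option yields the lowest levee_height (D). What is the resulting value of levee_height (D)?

Option 1 (Z := 119):
  W = 143
  R = 37
  Z = 119
  P = 233 + 6·143 + 4·37 − 119 = 1120
  D = 215 − 6·143 + 37 − 1120 = -1726
Option 2 (Z := 26, W − 37):
  W = 143 − 37 = 106
  R = 37
  Z = 26
  P = 233 + 6·106 + 4·37 − 26 = 991
  D = 215 − 6·106 + 37 − 991 = -1375
Option 3 (Z := 127, P := 29):
  W = 143
  R = 37
  Z = 127
  P = 29
  D = 215 − 6·143 + 37 − 29 = -635
Comparing — Option 1: D=-1726, Option 2: D=-1375, Option 3: D=-635. Lowest is -1726 (Option 1).

-1726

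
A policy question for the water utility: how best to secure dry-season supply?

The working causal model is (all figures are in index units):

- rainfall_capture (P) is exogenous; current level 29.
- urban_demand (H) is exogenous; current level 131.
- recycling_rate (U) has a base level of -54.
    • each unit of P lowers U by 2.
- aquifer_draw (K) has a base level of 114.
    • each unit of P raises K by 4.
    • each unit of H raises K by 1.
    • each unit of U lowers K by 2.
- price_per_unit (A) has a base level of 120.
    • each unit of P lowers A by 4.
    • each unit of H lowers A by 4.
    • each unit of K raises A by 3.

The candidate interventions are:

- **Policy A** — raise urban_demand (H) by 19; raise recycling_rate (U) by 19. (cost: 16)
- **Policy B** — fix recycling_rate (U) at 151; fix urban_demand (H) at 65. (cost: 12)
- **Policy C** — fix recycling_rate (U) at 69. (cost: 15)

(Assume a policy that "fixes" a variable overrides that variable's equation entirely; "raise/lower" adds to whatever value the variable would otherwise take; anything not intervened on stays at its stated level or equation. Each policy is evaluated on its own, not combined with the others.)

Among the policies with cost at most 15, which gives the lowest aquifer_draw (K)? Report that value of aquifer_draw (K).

-7

Policy B (U := 151, H := 65):
  P = 29
  H = 65
  U = 151
  K = 114 + 4·29 + 65 − 2·151 = -7
Policy C (U := 69):
  P = 29
  H = 131
  U = 69
  K = 114 + 4·29 + 131 − 2·69 = 223
Comparing — Policy B: K=-7, Policy C: K=223. Lowest is -7 (Policy B).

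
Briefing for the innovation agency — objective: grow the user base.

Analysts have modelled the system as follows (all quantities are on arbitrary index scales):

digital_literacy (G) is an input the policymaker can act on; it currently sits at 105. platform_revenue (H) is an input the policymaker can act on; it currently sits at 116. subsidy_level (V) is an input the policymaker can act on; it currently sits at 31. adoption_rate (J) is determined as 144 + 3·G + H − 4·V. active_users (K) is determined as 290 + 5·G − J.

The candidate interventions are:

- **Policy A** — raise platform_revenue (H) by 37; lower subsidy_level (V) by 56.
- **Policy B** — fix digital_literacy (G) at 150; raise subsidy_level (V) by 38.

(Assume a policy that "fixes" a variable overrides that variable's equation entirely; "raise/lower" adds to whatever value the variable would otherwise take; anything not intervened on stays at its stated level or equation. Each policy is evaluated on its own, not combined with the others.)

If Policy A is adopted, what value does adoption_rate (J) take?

712

Policy A (H + 37, V − 56):
  G = 105
  H = 116 + 37 = 153
  V = 31 − 56 = -25
  J = 144 + 3·105 + 153 − 4·(-25) = 712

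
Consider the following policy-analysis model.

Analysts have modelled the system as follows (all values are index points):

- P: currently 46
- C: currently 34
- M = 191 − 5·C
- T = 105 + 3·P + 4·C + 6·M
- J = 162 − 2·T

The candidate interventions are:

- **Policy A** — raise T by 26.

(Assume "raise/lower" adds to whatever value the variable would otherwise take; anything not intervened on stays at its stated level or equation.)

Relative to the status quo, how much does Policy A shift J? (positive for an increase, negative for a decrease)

-52

Baseline:
  P = 46
  C = 34
  M = 191 − 5·34 = 21
  T = 105 + 3·46 + 4·34 + 6·21 = 505
  J = 162 − 2·505 = -848
Policy A (T + 26):
  P = 46
  C = 34
  M = 191 − 5·34 = 21
  T = 105 + 3·46 + 4·34 + 6·21 (+26 from intervention) = 531
  J = 162 − 2·531 = -900
Change in J: -900 − (-848) = -52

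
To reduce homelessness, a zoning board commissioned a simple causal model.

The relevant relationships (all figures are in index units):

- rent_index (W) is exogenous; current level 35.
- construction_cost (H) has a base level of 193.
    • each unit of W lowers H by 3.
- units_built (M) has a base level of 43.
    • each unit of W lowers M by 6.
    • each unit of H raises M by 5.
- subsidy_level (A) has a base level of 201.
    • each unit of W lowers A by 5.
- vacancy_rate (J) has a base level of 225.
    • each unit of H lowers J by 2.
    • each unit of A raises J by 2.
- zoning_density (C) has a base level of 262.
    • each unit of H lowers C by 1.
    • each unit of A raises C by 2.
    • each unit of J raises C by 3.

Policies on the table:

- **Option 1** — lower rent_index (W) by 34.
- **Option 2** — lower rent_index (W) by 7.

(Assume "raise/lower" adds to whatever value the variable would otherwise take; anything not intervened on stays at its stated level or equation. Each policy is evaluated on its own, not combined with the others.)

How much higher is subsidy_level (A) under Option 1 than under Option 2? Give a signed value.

Option 1 (W − 34):
  W = 35 − 34 = 1
  A = 201 − 5·1 = 196
Option 2 (W − 7):
  W = 35 − 7 = 28
  A = 201 − 5·28 = 61
A: 196 − 61 = 135

135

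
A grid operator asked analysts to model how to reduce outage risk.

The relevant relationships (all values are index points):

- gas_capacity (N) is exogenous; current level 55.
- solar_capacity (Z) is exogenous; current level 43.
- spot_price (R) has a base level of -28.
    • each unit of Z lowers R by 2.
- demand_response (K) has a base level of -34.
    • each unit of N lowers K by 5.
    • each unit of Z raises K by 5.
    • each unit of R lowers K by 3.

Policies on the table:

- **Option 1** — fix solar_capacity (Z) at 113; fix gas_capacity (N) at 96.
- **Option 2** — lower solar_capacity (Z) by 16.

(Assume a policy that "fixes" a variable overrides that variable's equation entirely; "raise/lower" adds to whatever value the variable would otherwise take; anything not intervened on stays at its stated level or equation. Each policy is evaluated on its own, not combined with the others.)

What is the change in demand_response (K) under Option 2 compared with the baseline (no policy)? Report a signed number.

Baseline:
  N = 55
  Z = 43
  R = -28 − 2·43 = -114
  K = -34 − 5·55 + 5·43 − 3·(-114) = 248
Option 2 (Z − 16):
  N = 55
  Z = 43 − 16 = 27
  R = -28 − 2·27 = -82
  K = -34 − 5·55 + 5·27 − 3·(-82) = 72
Change in K: 72 − 248 = -176

-176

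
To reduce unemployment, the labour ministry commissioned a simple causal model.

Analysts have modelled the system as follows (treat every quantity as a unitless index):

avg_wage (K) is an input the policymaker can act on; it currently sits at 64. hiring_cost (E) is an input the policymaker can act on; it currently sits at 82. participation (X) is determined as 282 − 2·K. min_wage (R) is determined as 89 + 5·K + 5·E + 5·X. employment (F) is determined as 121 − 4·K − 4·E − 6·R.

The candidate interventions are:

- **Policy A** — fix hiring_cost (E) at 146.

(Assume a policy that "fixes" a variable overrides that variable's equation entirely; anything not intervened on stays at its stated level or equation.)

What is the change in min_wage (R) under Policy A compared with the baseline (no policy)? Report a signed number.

Baseline:
  K = 64
  E = 82
  X = 282 − 2·64 = 154
  R = 89 + 5·64 + 5·82 + 5·154 = 1589
Policy A (E := 146):
  K = 64
  E = 146
  X = 282 − 2·64 = 154
  R = 89 + 5·64 + 5·146 + 5·154 = 1909
Change in R: 1909 − 1589 = 320

320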